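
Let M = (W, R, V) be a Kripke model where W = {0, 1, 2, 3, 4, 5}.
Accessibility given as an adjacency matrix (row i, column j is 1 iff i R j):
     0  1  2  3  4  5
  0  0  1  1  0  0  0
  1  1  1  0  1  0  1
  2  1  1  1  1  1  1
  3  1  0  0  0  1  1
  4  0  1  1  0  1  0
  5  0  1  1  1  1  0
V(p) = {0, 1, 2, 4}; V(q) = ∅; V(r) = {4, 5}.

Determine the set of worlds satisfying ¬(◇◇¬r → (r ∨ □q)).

0, 1, 2, 3

Recall that □ψ holds at a world iff ψ holds at every accessible world, and ◇ψ holds iff ψ holds at some accessible world.
Let φ = ¬(◇◇¬r → (r ∨ □q)). Evaluate φ at each world:
  0 (successors {1, 2}): φ is true.
  1 (successors {0, 1, 3, 5}): φ is true.
  2 (successors {0, 1, 2, 3, 4, 5}): φ is true.
  3 (successors {0, 4, 5}): φ is true.
  4 (successors {1, 2, 4}): φ is false.
  5 (successors {1, 2, 3, 4}): φ is false.
For instance, at 0:
  At 0: ◇◇¬r → (r ∨ □q) is false, so ¬(◇◇¬r → (r ∨ □q)) is true.
    At 0: ◇◇¬r is true, r ∨ □q is false, so ◇◇¬r → (r ∨ □q) is false.
      At 0: ◇◇¬r requires ◇¬r at some successor in {1, 2}.
        ◇¬r holds at 1, so ◇◇¬r is true at 0.
      At 0: r is false, □q is false, so r ∨ □q is false.
Satisfying worlds: {0, 1, 2, 3}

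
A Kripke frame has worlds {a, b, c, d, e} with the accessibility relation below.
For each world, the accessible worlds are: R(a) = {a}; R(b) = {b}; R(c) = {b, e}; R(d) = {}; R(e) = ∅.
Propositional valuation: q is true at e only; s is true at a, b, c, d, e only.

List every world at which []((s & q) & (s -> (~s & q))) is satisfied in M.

Let φ = []((s & q) & (s -> (~s & q))). Evaluate φ at each world:
  a (successors {a}): φ is false.
  b (successors {b}): φ is false.
  c (successors {b, e}): φ is false.
  d (successors ∅): φ is true.
  e (successors ∅): φ is true.
For instance, at b:
  At b: []((s & q) & (s -> (~s & q))) requires (s & q) & (s -> (~s & q)) at every successor {b}.
    (s & q) & (s -> (~s & q)) fails at b, so []((s & q) & (s -> (~s & q))) is false at b.
Satisfying worlds: {d, e}

d, e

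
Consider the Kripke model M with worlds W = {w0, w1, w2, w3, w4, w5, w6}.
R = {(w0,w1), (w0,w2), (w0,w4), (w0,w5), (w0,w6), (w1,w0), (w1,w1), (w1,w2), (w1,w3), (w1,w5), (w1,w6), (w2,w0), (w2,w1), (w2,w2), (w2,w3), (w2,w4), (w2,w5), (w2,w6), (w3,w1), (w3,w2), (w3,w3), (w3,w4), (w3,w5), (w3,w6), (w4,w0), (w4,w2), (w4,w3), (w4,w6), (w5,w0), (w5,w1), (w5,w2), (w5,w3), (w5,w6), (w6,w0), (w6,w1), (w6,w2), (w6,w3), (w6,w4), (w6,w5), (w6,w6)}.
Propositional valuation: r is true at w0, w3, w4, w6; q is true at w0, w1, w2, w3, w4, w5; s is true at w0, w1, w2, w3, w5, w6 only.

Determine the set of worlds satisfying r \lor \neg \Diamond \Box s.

Let φ = r \lor \neg \Diamond \Box s. Evaluate φ at each world:
  w0 (successors {w1, w2, w4, w5, w6}): φ is true.
  w1 (successors {w0, w1, w2, w3, w5, w6}): φ is false.
  w2 (successors {w0, w1, w2, w3, w4, w5, w6}): φ is false.
  w3 (successors {w1, w2, w3, w4, w5, w6}): φ is true.
  w4 (successors {w0, w2, w3, w6}): φ is true.
  w5 (successors {w0, w1, w2, w3, w6}): φ is false.
  w6 (successors {w0, w1, w2, w3, w4, w5, w6}): φ is true.
For instance, at w1:
  At w1: r is false, \neg \Diamond \Box s is false, so r \lor \neg \Diamond \Box s is false.
    At w1: \Diamond \Box s is true, so \neg \Diamond \Box s is false.
      At w1: \Diamond \Box s requires \Box s at some successor in {w0, w1, w2, w3, w5, w6}.
        \Box s holds at w1, so \Diamond \Box s is true at w1.
Satisfying worlds: {w0, w3, w4, w6}

w0, w3, w4, w6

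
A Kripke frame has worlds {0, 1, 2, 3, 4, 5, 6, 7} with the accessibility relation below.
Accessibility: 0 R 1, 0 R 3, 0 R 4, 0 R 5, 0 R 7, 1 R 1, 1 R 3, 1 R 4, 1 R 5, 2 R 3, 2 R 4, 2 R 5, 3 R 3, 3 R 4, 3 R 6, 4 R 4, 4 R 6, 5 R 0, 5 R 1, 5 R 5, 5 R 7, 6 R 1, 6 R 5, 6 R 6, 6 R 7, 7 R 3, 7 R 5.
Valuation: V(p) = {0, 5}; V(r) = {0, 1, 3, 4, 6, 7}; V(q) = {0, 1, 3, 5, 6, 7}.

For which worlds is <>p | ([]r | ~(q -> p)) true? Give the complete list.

Let φ = <>p | ([]r | ~(q -> p)). Evaluate φ at each world:
  0 (successors {1, 3, 4, 5, 7}): φ is true.
  1 (successors {1, 3, 4, 5}): φ is true.
  2 (successors {3, 4, 5}): φ is true.
  3 (successors {3, 4, 6}): φ is true.
  4 (successors {4, 6}): φ is true.
  5 (successors {0, 1, 5, 7}): φ is true.
  6 (successors {1, 5, 6, 7}): φ is true.
  7 (successors {3, 5}): φ is true.
For instance, at 0:
  At 0: <>p is true, []r | ~(q -> p) is false, so <>p | ([]r | ~(q -> p)) is true.
    At 0: <>p requires p at some successor in {1, 3, 4, 5, 7}.
      p holds at 5, so <>p is true at 0.
    At 0: []r is false, ~(q -> p) is false, so []r | ~(q -> p) is false.
      At 0: []r requires r at every successor {1, 3, 4, 5, 7}.
        r fails at 5, so []r is false at 0.
Satisfying worlds: {0, 1, 2, 3, 4, 5, 6, 7}

0, 1, 2, 3, 4, 5, 6, 7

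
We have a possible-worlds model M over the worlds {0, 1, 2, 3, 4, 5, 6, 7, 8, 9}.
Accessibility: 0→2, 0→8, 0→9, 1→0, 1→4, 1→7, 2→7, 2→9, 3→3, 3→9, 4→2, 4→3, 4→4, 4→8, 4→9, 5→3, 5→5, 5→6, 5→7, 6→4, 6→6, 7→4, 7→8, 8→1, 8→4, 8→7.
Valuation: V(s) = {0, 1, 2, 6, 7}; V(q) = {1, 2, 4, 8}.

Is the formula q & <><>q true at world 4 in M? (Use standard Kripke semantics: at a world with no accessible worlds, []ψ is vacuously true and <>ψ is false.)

At 4: q is true, <><>q is true, so q & <><>q is true.
  At 4: <><>q requires <>q at some successor in {2, 3, 4, 8, 9}.
    <>q holds at 4, so <><>q is true at 4.
      At 4: <>q requires q at some successor in {2, 3, 4, 8, 9}.
        q holds at 2, so <>q is true at 4.

Yes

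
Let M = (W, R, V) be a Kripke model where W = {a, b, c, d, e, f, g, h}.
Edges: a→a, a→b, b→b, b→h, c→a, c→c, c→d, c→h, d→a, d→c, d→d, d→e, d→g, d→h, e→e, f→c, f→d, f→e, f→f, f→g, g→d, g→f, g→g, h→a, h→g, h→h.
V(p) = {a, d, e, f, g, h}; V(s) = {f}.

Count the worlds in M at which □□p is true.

Recall that □ψ holds at a world iff ψ holds at every accessible world, and ◇ψ holds iff ψ holds at some accessible world.
Let φ = □□p. Evaluate φ at each world:
  a (successors {a, b}): φ is false.
  b (successors {b, h}): φ is false.
  c (successors {a, c, d, h}): φ is false.
  d (successors {a, c, d, e, g, h}): φ is false.
  e (successors {e}): φ is true.
  f (successors {c, d, e, f, g}): φ is false.
  g (successors {d, f, g}): φ is false.
  h (successors {a, g, h}): φ is false.
For instance, at f:
  At f: □□p requires □p at every successor {c, d, e, f, g}.
    □p fails at c, so □□p is false at f.
      At c: □p requires p at every successor {a, c, d, h}.
        p fails at c, so □p is false at c.
Satisfying worlds: {e}

1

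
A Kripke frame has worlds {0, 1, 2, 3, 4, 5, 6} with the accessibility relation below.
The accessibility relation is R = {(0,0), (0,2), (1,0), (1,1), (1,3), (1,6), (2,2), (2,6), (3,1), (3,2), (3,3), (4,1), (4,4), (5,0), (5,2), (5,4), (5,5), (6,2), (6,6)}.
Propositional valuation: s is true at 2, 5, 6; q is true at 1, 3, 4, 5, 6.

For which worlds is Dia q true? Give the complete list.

Let φ = Dia q. Evaluate φ at each world:
  0 (successors {0, 2}): φ is false.
  1 (successors {0, 1, 3, 6}): φ is true.
  2 (successors {2, 6}): φ is true.
  3 (successors {1, 2, 3}): φ is true.
  4 (successors {1, 4}): φ is true.
  5 (successors {0, 2, 4, 5}): φ is true.
  6 (successors {2, 6}): φ is true.
For instance, at 4:
  At 4: Dia q requires q at some successor in {1, 4}.
    q holds at 1, so Dia q is true at 4.
Satisfying worlds: {1, 2, 3, 4, 5, 6}

1, 2, 3, 4, 5, 6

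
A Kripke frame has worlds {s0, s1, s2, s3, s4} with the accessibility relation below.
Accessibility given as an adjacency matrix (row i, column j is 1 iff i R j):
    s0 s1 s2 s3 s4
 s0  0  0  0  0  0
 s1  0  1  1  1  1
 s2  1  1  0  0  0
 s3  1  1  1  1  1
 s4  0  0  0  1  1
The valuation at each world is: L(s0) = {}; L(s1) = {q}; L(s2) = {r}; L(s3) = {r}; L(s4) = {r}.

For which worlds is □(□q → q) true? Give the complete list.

s0, s1, s4

Recall that □ψ holds at a world iff ψ holds at every accessible world, and ◇ψ holds iff ψ holds at some accessible world.
Let φ = □(□q → q). Evaluate φ at each world:
  s0 (successors ∅): φ is true.
  s1 (successors {s1, s2, s3, s4}): φ is true.
  s2 (successors {s0, s1}): φ is false.
  s3 (successors {s0, s1, s2, s3, s4}): φ is false.
  s4 (successors {s3, s4}): φ is true.
For instance, at s4:
  At s4: □(□q → q) requires □q → q at every successor {s3, s4}.
      At s3: □q is false, q is false, so □q → q is true.
      At s4: □q is false, q is false, so □q → q is true.
  So □(□q → q) is true at s4.
Satisfying worlds: {s0, s1, s4}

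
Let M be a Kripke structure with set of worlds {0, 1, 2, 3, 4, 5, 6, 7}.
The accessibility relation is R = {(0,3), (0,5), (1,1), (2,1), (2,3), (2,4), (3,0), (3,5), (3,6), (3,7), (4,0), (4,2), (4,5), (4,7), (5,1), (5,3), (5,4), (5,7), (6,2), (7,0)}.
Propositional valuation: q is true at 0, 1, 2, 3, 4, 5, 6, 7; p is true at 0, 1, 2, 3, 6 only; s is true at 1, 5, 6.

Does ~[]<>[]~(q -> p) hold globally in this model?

Yes

Let φ = ~[]<>[]~(q -> p). Evaluate φ at each world:
  0 (successors {3, 5}): φ is true.
  1 (successors {1}): φ is true.
  2 (successors {1, 3, 4}): φ is true.
  3 (successors {0, 5, 6, 7}): φ is true.
  4 (successors {0, 2, 5, 7}): φ is true.
  5 (successors {1, 3, 4, 7}): φ is true.
  6 (successors {2}): φ is true.
  7 (successors {0}): φ is true.
For instance, at 0:
  At 0: []<>[]~(q -> p) is false, so ~[]<>[]~(q -> p) is true.
    At 0: []<>[]~(q -> p) requires <>[]~(q -> p) at every successor {3, 5}.
      <>[]~(q -> p) fails at 3, so []<>[]~(q -> p) is false at 0.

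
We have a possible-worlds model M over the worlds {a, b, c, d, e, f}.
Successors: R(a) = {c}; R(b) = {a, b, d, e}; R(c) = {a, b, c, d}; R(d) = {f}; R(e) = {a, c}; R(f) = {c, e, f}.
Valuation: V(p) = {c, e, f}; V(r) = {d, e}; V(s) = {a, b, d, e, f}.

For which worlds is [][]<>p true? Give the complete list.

Recall that []ψ holds at a world iff ψ holds at every accessible world, and <>ψ holds iff ψ holds at some accessible world.
Let φ = [][]<>p. Evaluate φ at each world:
  a (successors {c}): φ is true.
  b (successors {a, b, d, e}): φ is true.
  c (successors {a, b, c, d}): φ is true.
  d (successors {f}): φ is true.
  e (successors {a, c}): φ is true.
  f (successors {c, e, f}): φ is true.
For instance, at f:
  At f: [][]<>p requires []<>p at every successor {c, e, f}.
      At c: []<>p requires <>p at every successor {a, b, c, d}.
        At a: <>p is true.
        At b: <>p is true.
        At c: <>p is true.
        At d: <>p is true.
      So []<>p is true at c.
      At e: []<>p requires <>p at every successor {a, c}.
        At a: <>p is true.
        At c: <>p is true.
      So []<>p is true at e.
      At f: []<>p requires <>p at every successor {c, e, f}.
        At c: <>p is true.
        At e: <>p is true.
        At f: <>p is true.
      So []<>p is true at f.
  So [][]<>p is true at f.
Satisfying worlds: {a, b, c, d, e, f}

a, b, c, d, e, f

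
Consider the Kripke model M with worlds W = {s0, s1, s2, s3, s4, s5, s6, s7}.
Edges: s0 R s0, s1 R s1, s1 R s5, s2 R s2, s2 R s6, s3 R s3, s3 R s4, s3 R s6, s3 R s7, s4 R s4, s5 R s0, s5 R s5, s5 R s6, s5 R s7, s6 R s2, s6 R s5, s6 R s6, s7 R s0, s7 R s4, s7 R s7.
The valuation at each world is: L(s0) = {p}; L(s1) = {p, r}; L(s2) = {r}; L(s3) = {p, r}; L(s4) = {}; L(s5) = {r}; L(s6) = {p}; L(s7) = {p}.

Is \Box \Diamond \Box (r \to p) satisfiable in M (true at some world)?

Recall that \Box ψ holds at a world iff ψ holds at every accessible world, and \Diamond ψ holds iff ψ holds at some accessible world.
Let φ = \Box \Diamond \Box (r \to p). Evaluate φ at each world:
  s0 (successors {s0}): φ is true.
  s1 (successors {s1, s5}): φ is false.
  s2 (successors {s2, s6}): φ is false.
  s3 (successors {s3, s4, s6, s7}): φ is false.
  s4 (successors {s4}): φ is true.
  s5 (successors {s0, s5, s6, s7}): φ is false.
  s6 (successors {s2, s5, s6}): φ is false.
  s7 (successors {s0, s4, s7}): φ is true.
Detail at s0 (witness):
  At s0: \Box \Diamond \Box (r \to p) requires \Diamond \Box (r \to p) at every successor {s0}.
      At s0: \Diamond \Box (r \to p) requires \Box (r \to p) at some successor in {s0}.
        \Box (r \to p) holds at s0, so \Diamond \Box (r \to p) is true at s0.
  So \Box \Diamond \Box (r \to p) is true at s0.

Yes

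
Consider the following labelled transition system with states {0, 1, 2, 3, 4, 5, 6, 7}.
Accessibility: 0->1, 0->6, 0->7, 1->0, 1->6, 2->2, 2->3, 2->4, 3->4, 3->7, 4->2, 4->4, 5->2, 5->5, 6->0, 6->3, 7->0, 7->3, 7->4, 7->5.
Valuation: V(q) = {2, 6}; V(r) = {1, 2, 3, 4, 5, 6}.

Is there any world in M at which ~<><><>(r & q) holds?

No

Recall that <>ψ holds at a world iff ψ holds at some accessible world.
Let φ = ~<><><>(r & q). Evaluate φ at each world:
  0 (successors {1, 6, 7}): φ is false.
  1 (successors {0, 6}): φ is false.
  2 (successors {2, 3, 4}): φ is false.
  3 (successors {4, 7}): φ is false.
  4 (successors {2, 4}): φ is false.
  5 (successors {2, 5}): φ is false.
  6 (successors {0, 3}): φ is false.
  7 (successors {0, 3, 4, 5}): φ is false.
For instance, at 3:
  At 3: <><><>(r & q) is true, so ~<><><>(r & q) is false.
    At 3: <><><>(r & q) requires <><>(r & q) at some successor in {4, 7}.
      <><>(r & q) holds at 4, so <><><>(r & q) is true at 3.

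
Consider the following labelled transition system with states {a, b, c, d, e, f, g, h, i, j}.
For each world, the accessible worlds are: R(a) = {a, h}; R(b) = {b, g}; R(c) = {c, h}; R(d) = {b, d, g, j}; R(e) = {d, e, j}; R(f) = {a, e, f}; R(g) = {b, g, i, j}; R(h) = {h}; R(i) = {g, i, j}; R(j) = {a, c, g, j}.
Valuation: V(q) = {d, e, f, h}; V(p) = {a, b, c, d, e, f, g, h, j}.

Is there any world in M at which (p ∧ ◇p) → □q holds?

Yes

Let φ = (p ∧ ◇p) → □q. Evaluate φ at each world:
  a (successors {a, h}): φ is false.
  b (successors {b, g}): φ is false.
  c (successors {c, h}): φ is false.
  d (successors {b, d, g, j}): φ is false.
  e (successors {d, e, j}): φ is false.
  f (successors {a, e, f}): φ is false.
  g (successors {b, g, i, j}): φ is false.
  h (successors {h}): φ is true.
  i (successors {g, i, j}): φ is true.
  j (successors {a, c, g, j}): φ is false.
Detail at h (witness):
  At h: p ∧ ◇p is true, □q is true, so (p ∧ ◇p) → □q is true.
    At h: p is true, ◇p is true, so p ∧ ◇p is true.
      At h: ◇p requires p at some successor in {h}.
        p holds at h, so ◇p is true at h.
    At h: □q requires q at every successor {h}.
      At h: q is true.
    So □q is true at h.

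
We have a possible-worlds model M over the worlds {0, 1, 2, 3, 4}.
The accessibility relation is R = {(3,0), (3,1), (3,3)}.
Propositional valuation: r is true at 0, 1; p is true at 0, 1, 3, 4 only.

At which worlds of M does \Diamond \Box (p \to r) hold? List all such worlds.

Let φ = \Diamond \Box (p \to r). Evaluate φ at each world:
  0 (successors ∅): φ is false.
  1 (successors ∅): φ is false.
  2 (successors ∅): φ is false.
  3 (successors {0, 1, 3}): φ is true.
  4 (successors ∅): φ is false.
For instance, at 3:
  At 3: \Diamond \Box (p \to r) requires \Box (p \to r) at some successor in {0, 1, 3}.
    \Box (p \to r) holds at 0, so \Diamond \Box (p \to r) is true at 3.
      At 0: no accessible worlds, so \Box (p \to r) holds vacuously.
Satisfying worlds: {3}

3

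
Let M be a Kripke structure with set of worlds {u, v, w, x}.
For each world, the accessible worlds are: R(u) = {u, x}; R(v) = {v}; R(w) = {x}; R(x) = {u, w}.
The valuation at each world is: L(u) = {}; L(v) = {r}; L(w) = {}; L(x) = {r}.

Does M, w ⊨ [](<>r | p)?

At w: [](<>r | p) requires <>r | p at every successor {x}.
  <>r | p fails at x, so [](<>r | p) is false at w.
    At x: <>r is false, p is false, so <>r | p is false.
      At x: <>r requires r at some successor in {u, w}.
        At u: r is false.
        At w: r is false.
      So <>r is false at x.

No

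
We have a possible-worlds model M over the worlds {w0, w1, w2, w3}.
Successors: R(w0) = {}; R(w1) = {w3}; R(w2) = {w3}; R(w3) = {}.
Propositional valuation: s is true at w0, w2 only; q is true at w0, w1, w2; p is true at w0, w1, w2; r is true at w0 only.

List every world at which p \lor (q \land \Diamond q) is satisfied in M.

Recall that \Diamond ψ holds at a world iff ψ holds at some accessible world.
Let φ = p \lor (q \land \Diamond q). Evaluate φ at each world:
  w0 (successors ∅): φ is true.
  w1 (successors {w3}): φ is true.
  w2 (successors {w3}): φ is true.
  w3 (successors ∅): φ is false.
For instance, at w2:
  At w2: p is true, q \land \Diamond q is false, so p \lor (q \land \Diamond q) is true.
    At w2: q is true, \Diamond q is false, so q \land \Diamond q is false.
      At w2: \Diamond q requires q at some successor in {w3}.
        At w3: q is false.
      So \Diamond q is false at w2.
Satisfying worlds: {w0, w1, w2}

w0, w1, w2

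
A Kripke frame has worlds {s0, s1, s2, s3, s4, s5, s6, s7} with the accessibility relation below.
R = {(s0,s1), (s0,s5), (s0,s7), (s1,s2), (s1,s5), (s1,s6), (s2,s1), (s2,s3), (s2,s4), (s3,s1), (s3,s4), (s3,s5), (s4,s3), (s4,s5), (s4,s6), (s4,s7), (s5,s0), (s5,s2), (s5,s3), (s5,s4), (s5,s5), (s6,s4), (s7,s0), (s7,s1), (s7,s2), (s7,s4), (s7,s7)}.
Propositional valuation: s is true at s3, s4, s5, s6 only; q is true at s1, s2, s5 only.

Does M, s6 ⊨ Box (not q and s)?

Yes

At s6: Box (not q and s) requires not q and s at every successor {s4}.
  At s4: not q and s is true.
So Box (not q and s) is true at s6.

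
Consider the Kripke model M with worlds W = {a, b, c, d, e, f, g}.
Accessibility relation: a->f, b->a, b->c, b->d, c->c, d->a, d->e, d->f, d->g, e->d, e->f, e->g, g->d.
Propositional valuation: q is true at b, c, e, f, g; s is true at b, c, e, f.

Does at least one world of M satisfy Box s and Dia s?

Recall that Box ψ holds at a world iff ψ holds at every accessible world, and Dia ψ holds iff ψ holds at some accessible world.
Let φ = Box s and Dia s. Evaluate φ at each world:
  a (successors {f}): φ is true.
  b (successors {a, c, d}): φ is false.
  c (successors {c}): φ is true.
  d (successors {a, e, f, g}): φ is false.
  e (successors {d, f, g}): φ is false.
  f (successors ∅): φ is false.
  g (successors {d}): φ is false.
Detail at a (witness):
  At a: Box s is true, Dia s is true, so Box s and Dia s is true.
    At a: Box s requires s at every successor {f}.
      At f: s is true.
    So Box s is true at a.
    At a: Dia s requires s at some successor in {f}.
      s holds at f, so Dia s is true at a.

Yes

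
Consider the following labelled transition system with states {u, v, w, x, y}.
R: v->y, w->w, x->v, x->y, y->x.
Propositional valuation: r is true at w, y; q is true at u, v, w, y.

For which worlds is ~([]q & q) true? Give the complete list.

x, y

Recall that []ψ holds at a world iff ψ holds at every accessible world, and <>ψ holds iff ψ holds at some accessible world.
Let φ = ~([]q & q). Evaluate φ at each world:
  u (successors ∅): φ is false.
  v (successors {y}): φ is false.
  w (successors {w}): φ is false.
  x (successors {v, y}): φ is true.
  y (successors {x}): φ is true.
For instance, at v:
  At v: []q & q is true, so ~([]q & q) is false.
    At v: []q is true, q is true, so []q & q is true.
      At v: []q requires q at every successor {y}.
        At y: q is true.
      So []q is true at v.
Satisfying worlds: {x, y}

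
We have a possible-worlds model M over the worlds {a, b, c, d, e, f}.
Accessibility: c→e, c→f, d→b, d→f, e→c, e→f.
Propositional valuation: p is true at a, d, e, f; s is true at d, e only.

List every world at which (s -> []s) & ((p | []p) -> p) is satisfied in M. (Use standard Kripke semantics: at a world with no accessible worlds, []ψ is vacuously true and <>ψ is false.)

a, f

Let φ = (s -> []s) & ((p | []p) -> p). Evaluate φ at each world:
  a (successors ∅): φ is true.
  b (successors ∅): φ is false.
  c (successors {e, f}): φ is false.
  d (successors {b, f}): φ is false.
  e (successors {c, f}): φ is false.
  f (successors ∅): φ is true.
For instance, at e:
  At e: s -> []s is false, (p | []p) -> p is true, so (s -> []s) & ((p | []p) -> p) is false.
    At e: s is true, []s is false, so s -> []s is false.
      At e: []s requires s at every successor {c, f}.
        s fails at c, so []s is false at e.
    At e: p | []p is true, p is true, so (p | []p) -> p is true.
      At e: p is true, []p is false, so p | []p is true.
Satisfying worlds: {a, f}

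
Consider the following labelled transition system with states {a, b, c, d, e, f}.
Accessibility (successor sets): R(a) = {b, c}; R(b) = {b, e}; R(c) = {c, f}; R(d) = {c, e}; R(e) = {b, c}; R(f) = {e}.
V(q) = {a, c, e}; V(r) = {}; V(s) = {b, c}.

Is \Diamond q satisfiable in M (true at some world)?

Let φ = \Diamond q. Evaluate φ at each world:
  a (successors {b, c}): φ is true.
  b (successors {b, e}): φ is true.
  c (successors {c, f}): φ is true.
  d (successors {c, e}): φ is true.
  e (successors {b, c}): φ is true.
  f (successors {e}): φ is true.
Detail at a (witness):
  At a: \Diamond q requires q at some successor in {b, c}.
    q holds at c, so \Diamond q is true at a.

Yes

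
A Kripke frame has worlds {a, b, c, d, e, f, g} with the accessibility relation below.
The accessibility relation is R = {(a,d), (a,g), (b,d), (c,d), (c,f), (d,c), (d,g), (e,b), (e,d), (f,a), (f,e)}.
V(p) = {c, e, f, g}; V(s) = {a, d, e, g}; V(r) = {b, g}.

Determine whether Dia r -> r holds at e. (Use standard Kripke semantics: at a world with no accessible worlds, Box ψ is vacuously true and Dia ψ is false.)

No

Recall that Dia ψ holds at a world iff ψ holds at some accessible world.
At e: Dia r is true, r is false, so Dia r -> r is false.
  At e: Dia r requires r at some successor in {b, d}.
    r holds at b, so Dia r is true at e.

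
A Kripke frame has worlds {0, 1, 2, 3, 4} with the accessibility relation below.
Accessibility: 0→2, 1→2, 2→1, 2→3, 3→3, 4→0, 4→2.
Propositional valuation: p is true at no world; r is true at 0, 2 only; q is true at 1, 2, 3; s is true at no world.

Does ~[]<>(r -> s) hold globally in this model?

Recall that []ψ holds at a world iff ψ holds at every accessible world, and <>ψ holds iff ψ holds at some accessible world.
Let φ = ~[]<>(r -> s). Evaluate φ at each world:
  0 (successors {2}): φ is false.
  1 (successors {2}): φ is false.
  2 (successors {1, 3}): φ is true.
  3 (successors {3}): φ is false.
  4 (successors {0, 2}): φ is true.
Detail at 0 (counterexample):
  At 0: []<>(r -> s) is true, so ~[]<>(r -> s) is false.
    At 0: []<>(r -> s) requires <>(r -> s) at every successor {2}.
      At 2: <>(r -> s) is true.
    So []<>(r -> s) is true at 0.

No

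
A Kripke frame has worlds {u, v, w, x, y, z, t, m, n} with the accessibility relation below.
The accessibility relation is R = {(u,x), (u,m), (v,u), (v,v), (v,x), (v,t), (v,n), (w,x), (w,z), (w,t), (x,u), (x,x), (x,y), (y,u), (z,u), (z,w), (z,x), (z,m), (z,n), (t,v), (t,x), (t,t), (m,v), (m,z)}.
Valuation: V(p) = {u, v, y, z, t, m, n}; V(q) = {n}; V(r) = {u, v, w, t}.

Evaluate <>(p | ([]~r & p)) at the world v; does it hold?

Yes

At v: <>(p | ([]~r & p)) requires p | ([]~r & p) at some successor in {u, v, x, t, n}.
  p | ([]~r & p) holds at u, so <>(p | ([]~r & p)) is true at v.
    At u: p is true, []~r & p is true, so p | ([]~r & p) is true.
      At u: []~r is true, p is true, so []~r & p is true.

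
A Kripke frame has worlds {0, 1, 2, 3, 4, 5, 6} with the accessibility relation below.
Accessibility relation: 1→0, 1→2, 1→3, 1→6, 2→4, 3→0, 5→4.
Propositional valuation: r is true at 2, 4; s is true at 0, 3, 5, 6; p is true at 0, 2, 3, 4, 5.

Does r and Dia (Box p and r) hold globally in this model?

Recall that Box ψ holds at a world iff ψ holds at every accessible world, and Dia ψ holds iff ψ holds at some accessible world.
Let φ = r and Dia (Box p and r). Evaluate φ at each world:
  0 (successors ∅): φ is false.
  1 (successors {0, 2, 3, 6}): φ is false.
  2 (successors {4}): φ is true.
  3 (successors {0}): φ is false.
  4 (successors ∅): φ is false.
  5 (successors {4}): φ is false.
  6 (successors ∅): φ is false.
Detail at 0 (counterexample):
  At 0: r is false, Dia (Box p and r) is false, so r and Dia (Box p and r) is false.
    At 0: no accessible worlds, so Dia (Box p and r) is false.

No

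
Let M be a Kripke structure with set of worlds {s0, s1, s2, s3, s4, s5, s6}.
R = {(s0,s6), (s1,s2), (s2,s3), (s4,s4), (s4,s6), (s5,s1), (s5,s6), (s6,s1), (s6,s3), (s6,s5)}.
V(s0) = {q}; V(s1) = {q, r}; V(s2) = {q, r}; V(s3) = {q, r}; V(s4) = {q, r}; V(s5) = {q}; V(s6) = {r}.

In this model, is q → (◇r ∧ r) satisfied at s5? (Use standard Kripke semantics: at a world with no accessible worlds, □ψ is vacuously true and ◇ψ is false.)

No

At s5: q is true, ◇r ∧ r is false, so q → (◇r ∧ r) is false.
  At s5: ◇r is true, r is false, so ◇r ∧ r is false.
    At s5: ◇r requires r at some successor in {s1, s6}.
      r holds at s1, so ◇r is true at s5.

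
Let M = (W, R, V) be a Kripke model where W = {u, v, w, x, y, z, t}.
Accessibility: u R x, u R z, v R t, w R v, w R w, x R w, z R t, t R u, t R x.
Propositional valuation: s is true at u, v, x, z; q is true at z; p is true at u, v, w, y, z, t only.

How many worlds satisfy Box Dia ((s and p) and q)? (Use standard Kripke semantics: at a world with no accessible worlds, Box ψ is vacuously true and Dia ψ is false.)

1

Let φ = Box Dia ((s and p) and q). Evaluate φ at each world:
  u (successors {x, z}): φ is false.
  v (successors {t}): φ is false.
  w (successors {v, w}): φ is false.
  x (successors {w}): φ is false.
  y (successors ∅): φ is true.
  z (successors {t}): φ is false.
  t (successors {u, x}): φ is false.
For instance, at w:
  At w: Box Dia ((s and p) and q) requires Dia ((s and p) and q) at every successor {v, w}.
    Dia ((s and p) and q) fails at v, so Box Dia ((s and p) and q) is false at w.
      At v: Dia ((s and p) and q) requires (s and p) and q at some successor in {t}.
        At t: (s and p) and q is false.
      So Dia ((s and p) and q) is false at v.
Satisfying worlds: {y}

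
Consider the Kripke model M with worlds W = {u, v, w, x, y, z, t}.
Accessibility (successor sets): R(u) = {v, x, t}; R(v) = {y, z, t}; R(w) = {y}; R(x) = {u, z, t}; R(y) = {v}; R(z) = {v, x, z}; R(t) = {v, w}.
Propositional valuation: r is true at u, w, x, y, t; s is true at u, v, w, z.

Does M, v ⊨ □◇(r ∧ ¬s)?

No

At v: □◇(r ∧ ¬s) requires ◇(r ∧ ¬s) at every successor {y, z, t}.
  ◇(r ∧ ¬s) fails at y, so □◇(r ∧ ¬s) is false at v.
    At y: ◇(r ∧ ¬s) requires r ∧ ¬s at some successor in {v}.
      At v: r ∧ ¬s is false.
    So ◇(r ∧ ¬s) is false at y.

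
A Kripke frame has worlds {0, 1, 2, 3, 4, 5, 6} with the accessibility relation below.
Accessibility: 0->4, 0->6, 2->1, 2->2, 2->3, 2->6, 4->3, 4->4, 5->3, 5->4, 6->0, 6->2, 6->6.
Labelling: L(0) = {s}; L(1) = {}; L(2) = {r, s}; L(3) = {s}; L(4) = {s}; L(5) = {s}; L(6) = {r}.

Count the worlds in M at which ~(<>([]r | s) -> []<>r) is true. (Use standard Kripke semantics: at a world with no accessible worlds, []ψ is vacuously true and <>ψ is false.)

4

Let φ = ~(<>([]r | s) -> []<>r). Evaluate φ at each world:
  0 (successors {4, 6}): φ is true.
  1 (successors ∅): φ is false.
  2 (successors {1, 2, 3, 6}): φ is true.
  3 (successors ∅): φ is false.
  4 (successors {3, 4}): φ is true.
  5 (successors {3, 4}): φ is true.
  6 (successors {0, 2, 6}): φ is false.
For instance, at 0:
  At 0: <>([]r | s) -> []<>r is false, so ~(<>([]r | s) -> []<>r) is true.
    At 0: <>([]r | s) is true, []<>r is false, so <>([]r | s) -> []<>r is false.
      At 0: <>([]r | s) requires []r | s at some successor in {4, 6}.
        []r | s holds at 4, so <>([]r | s) is true at 0.
      At 0: []<>r requires <>r at every successor {4, 6}.
        <>r fails at 4, so []<>r is false at 0.
Satisfying worlds: {0, 2, 4, 5}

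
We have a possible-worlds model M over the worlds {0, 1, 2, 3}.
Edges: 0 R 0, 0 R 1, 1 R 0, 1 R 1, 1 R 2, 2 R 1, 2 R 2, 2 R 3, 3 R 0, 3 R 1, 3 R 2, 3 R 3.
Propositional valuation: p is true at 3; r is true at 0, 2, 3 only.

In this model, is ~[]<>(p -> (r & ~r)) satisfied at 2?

No

At 2: []<>(p -> (r & ~r)) is true, so ~[]<>(p -> (r & ~r)) is false.
  At 2: []<>(p -> (r & ~r)) requires <>(p -> (r & ~r)) at every successor {1, 2, 3}.
      At 1: <>(p -> (r & ~r)) requires p -> (r & ~r) at some successor in {0, 1, 2}.
        p -> (r & ~r) holds at 0, so <>(p -> (r & ~r)) is true at 1.
      At 2: <>(p -> (r & ~r)) requires p -> (r & ~r) at some successor in {1, 2, 3}.
        p -> (r & ~r) holds at 1, so <>(p -> (r & ~r)) is true at 2.
      At 3: <>(p -> (r & ~r)) requires p -> (r & ~r) at some successor in {0, 1, 2, 3}.
        p -> (r & ~r) holds at 0, so <>(p -> (r & ~r)) is true at 3.
  So []<>(p -> (r & ~r)) is true at 2.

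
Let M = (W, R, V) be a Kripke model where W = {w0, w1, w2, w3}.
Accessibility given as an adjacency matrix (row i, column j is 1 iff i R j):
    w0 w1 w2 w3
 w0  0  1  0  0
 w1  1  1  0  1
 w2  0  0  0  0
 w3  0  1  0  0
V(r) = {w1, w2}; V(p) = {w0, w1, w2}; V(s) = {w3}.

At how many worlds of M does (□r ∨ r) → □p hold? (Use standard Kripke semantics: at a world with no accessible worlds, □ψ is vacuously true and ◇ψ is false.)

Let φ = (□r ∨ r) → □p. Evaluate φ at each world:
  w0 (successors {w1}): φ is true.
  w1 (successors {w0, w1, w3}): φ is false.
  w2 (successors ∅): φ is true.
  w3 (successors {w1}): φ is true.
For instance, at w0:
  At w0: □r ∨ r is true, □p is true, so (□r ∨ r) → □p is true.
    At w0: □r is true, r is false, so □r ∨ r is true.
      At w0: □r requires r at every successor {w1}.
        At w1: r is true.
      So □r is true at w0.
    At w0: □p requires p at every successor {w1}.
      At w1: p is true.
    So □p is true at w0.
Satisfying worlds: {w0, w2, w3}

3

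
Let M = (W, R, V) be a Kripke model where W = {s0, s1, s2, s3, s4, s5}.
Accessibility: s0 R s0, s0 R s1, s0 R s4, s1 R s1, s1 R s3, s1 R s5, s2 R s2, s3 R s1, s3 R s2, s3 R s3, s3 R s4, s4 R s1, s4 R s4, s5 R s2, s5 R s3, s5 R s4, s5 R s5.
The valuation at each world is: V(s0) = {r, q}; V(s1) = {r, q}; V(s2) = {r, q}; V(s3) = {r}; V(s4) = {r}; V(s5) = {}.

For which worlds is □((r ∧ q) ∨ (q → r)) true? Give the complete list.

s0, s1, s2, s3, s4, s5

Let φ = □((r ∧ q) ∨ (q → r)). Evaluate φ at each world:
  s0 (successors {s0, s1, s4}): φ is true.
  s1 (successors {s1, s3, s5}): φ is true.
  s2 (successors {s2}): φ is true.
  s3 (successors {s1, s2, s3, s4}): φ is true.
  s4 (successors {s1, s4}): φ is true.
  s5 (successors {s2, s3, s4, s5}): φ is true.
For instance, at s4:
  At s4: □((r ∧ q) ∨ (q → r)) requires (r ∧ q) ∨ (q → r) at every successor {s1, s4}.
    At s1: (r ∧ q) ∨ (q → r) is true.
    At s4: (r ∧ q) ∨ (q → r) is true.
  So □((r ∧ q) ∨ (q → r)) is true at s4.
Satisfying worlds: {s0, s1, s2, s3, s4, s5}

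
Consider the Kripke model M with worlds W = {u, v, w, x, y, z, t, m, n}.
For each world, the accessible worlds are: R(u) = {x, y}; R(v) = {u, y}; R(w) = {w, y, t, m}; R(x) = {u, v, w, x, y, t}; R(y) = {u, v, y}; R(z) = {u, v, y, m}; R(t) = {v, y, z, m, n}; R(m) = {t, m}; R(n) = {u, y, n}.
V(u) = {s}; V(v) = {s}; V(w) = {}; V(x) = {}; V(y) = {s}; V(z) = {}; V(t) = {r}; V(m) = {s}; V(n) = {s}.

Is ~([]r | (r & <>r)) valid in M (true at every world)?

Yes

Let φ = ~([]r | (r & <>r)). Evaluate φ at each world:
  u (successors {x, y}): φ is true.
  v (successors {u, y}): φ is true.
  w (successors {w, y, t, m}): φ is true.
  x (successors {u, v, w, x, y, t}): φ is true.
  y (successors {u, v, y}): φ is true.
  z (successors {u, v, y, m}): φ is true.
  t (successors {v, y, z, m, n}): φ is true.
  m (successors {t, m}): φ is true.
  n (successors {u, y, n}): φ is true.
For instance, at z:
  At z: []r | (r & <>r) is false, so ~([]r | (r & <>r)) is true.
    At z: []r is false, r & <>r is false, so []r | (r & <>r) is false.
      At z: []r requires r at every successor {u, v, y, m}.
        r fails at u, so []r is false at z.
      At z: r is false, <>r is false, so r & <>r is false.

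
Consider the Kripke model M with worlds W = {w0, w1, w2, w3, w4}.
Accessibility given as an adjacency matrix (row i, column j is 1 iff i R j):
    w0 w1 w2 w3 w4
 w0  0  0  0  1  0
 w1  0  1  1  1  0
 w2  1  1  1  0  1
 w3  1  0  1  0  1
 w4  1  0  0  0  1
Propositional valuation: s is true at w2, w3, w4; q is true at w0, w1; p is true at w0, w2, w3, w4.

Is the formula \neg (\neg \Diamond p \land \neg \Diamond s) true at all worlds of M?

Yes

Let φ = \neg (\neg \Diamond p \land \neg \Diamond s). Evaluate φ at each world:
  w0 (successors {w3}): φ is true.
  w1 (successors {w1, w2, w3}): φ is true.
  w2 (successors {w0, w1, w2, w4}): φ is true.
  w3 (successors {w0, w2, w4}): φ is true.
  w4 (successors {w0, w4}): φ is true.
For instance, at w2:
  At w2: \neg \Diamond p \land \neg \Diamond s is false, so \neg (\neg \Diamond p \land \neg \Diamond s) is true.
    At w2: \neg \Diamond p is false, \neg \Diamond s is false, so \neg \Diamond p \land \neg \Diamond s is false.
      At w2: \Diamond p is true, so \neg \Diamond p is false.
      At w2: \Diamond s is true, so \neg \Diamond s is false.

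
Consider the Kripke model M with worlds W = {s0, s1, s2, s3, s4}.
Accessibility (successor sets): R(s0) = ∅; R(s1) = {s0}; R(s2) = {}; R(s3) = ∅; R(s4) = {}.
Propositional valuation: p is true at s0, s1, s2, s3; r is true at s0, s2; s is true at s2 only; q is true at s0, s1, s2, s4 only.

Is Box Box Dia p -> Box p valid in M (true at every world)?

Yes

Recall that Box ψ holds at a world iff ψ holds at every accessible world, and Dia ψ holds iff ψ holds at some accessible world.
Let φ = Box Box Dia p -> Box p. Evaluate φ at each world:
  s0 (successors ∅): φ is true.
  s1 (successors {s0}): φ is true.
  s2 (successors ∅): φ is true.
  s3 (successors ∅): φ is true.
  s4 (successors ∅): φ is true.
For instance, at s1:
  At s1: Box Box Dia p is true, Box p is true, so Box Box Dia p -> Box p is true.
    At s1: Box Box Dia p requires Box Dia p at every successor {s0}.
      At s0: Box Dia p is true.
    So Box Box Dia p is true at s1.
    At s1: Box p requires p at every successor {s0}.
      At s0: p is true.
    So Box p is true at s1.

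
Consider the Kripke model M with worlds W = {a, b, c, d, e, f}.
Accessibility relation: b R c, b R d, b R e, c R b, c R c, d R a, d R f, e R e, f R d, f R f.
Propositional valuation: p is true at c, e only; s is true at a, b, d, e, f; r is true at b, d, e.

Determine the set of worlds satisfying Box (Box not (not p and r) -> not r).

a, c, d

Let φ = Box (Box not (not p and r) -> not r). Evaluate φ at each world:
  a (successors ∅): φ is true.
  b (successors {c, d, e}): φ is false.
  c (successors {b, c}): φ is true.
  d (successors {a, f}): φ is true.
  e (successors {e}): φ is false.
  f (successors {d, f}): φ is false.
For instance, at e:
  At e: Box (Box not (not p and r) -> not r) requires Box not (not p and r) -> not r at every successor {e}.
    Box not (not p and r) -> not r fails at e, so Box (Box not (not p and r) -> not r) is false at e.
      At e: Box not (not p and r) is true, not r is false, so Box not (not p and r) -> not r is false.
Satisfying worlds: {a, c, d}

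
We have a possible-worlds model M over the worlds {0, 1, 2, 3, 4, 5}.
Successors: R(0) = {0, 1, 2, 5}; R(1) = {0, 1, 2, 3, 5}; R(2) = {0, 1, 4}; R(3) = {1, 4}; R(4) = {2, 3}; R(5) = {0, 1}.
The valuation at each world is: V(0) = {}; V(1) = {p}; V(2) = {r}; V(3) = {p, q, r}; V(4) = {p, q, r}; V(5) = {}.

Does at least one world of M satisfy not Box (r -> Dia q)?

No

Let φ = not Box (r -> Dia q). Evaluate φ at each world:
  0 (successors {0, 1, 2, 5}): φ is false.
  1 (successors {0, 1, 2, 3, 5}): φ is false.
  2 (successors {0, 1, 4}): φ is false.
  3 (successors {1, 4}): φ is false.
  4 (successors {2, 3}): φ is false.
  5 (successors {0, 1}): φ is false.
For instance, at 1:
  At 1: Box (r -> Dia q) is true, so not Box (r -> Dia q) is false.
    At 1: Box (r -> Dia q) requires r -> Dia q at every successor {0, 1, 2, 3, 5}.
      At 0: r -> Dia q is true.
      At 1: r -> Dia q is true.
      At 2: r -> Dia q is true.
      At 3: r -> Dia q is true.
      At 5: r -> Dia q is true.
    So Box (r -> Dia q) is true at 1.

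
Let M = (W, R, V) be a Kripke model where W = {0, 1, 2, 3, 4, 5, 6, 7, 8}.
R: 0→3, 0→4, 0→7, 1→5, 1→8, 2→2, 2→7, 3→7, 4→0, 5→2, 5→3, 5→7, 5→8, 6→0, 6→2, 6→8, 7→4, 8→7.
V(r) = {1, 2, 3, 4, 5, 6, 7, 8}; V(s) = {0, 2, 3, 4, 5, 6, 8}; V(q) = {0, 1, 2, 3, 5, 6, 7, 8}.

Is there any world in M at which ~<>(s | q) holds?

Let φ = ~<>(s | q). Evaluate φ at each world:
  0 (successors {3, 4, 7}): φ is false.
  1 (successors {5, 8}): φ is false.
  2 (successors {2, 7}): φ is false.
  3 (successors {7}): φ is false.
  4 (successors {0}): φ is false.
  5 (successors {2, 3, 7, 8}): φ is false.
  6 (successors {0, 2, 8}): φ is false.
  7 (successors {4}): φ is false.
  8 (successors {7}): φ is false.
For instance, at 2:
  At 2: <>(s | q) is true, so ~<>(s | q) is false.
    At 2: <>(s | q) requires s | q at some successor in {2, 7}.
      s | q holds at 2, so <>(s | q) is true at 2.

No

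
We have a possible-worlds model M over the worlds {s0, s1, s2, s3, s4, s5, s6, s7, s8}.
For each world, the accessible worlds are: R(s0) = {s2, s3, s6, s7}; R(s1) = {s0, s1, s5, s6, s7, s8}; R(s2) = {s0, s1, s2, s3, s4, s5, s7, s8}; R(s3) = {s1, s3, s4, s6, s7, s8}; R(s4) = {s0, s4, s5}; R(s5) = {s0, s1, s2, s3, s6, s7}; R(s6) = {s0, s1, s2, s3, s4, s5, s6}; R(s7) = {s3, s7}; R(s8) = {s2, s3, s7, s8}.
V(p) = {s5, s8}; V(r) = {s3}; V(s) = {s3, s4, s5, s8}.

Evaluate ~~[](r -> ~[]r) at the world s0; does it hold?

Yes

Recall that []ψ holds at a world iff ψ holds at every accessible world, and <>ψ holds iff ψ holds at some accessible world.
At s0: ~[](r -> ~[]r) is false, so ~~[](r -> ~[]r) is true.
  At s0: [](r -> ~[]r) is true, so ~[](r -> ~[]r) is false.
    At s0: [](r -> ~[]r) requires r -> ~[]r at every successor {s2, s3, s6, s7}.
      At s2: r -> ~[]r is true.
      At s3: r -> ~[]r is true.
      At s6: r -> ~[]r is true.
      At s7: r -> ~[]r is true.
    So [](r -> ~[]r) is true at s0.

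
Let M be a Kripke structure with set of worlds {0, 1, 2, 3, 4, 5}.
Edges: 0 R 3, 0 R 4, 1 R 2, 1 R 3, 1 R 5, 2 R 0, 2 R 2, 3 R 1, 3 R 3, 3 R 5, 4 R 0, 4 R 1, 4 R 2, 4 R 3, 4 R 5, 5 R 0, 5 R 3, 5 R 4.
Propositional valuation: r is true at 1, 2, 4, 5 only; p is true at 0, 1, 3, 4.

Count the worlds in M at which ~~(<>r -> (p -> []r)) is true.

2

Let φ = ~~(<>r -> (p -> []r)). Evaluate φ at each world:
  0 (successors {3, 4}): φ is false.
  1 (successors {2, 3, 5}): φ is false.
  2 (successors {0, 2}): φ is true.
  3 (successors {1, 3, 5}): φ is false.
  4 (successors {0, 1, 2, 3, 5}): φ is false.
  5 (successors {0, 3, 4}): φ is true.
For instance, at 4:
  At 4: ~(<>r -> (p -> []r)) is true, so ~~(<>r -> (p -> []r)) is false.
    At 4: <>r -> (p -> []r) is false, so ~(<>r -> (p -> []r)) is true.
      At 4: <>r is true, p -> []r is false, so <>r -> (p -> []r) is false.
Satisfying worlds: {2, 5}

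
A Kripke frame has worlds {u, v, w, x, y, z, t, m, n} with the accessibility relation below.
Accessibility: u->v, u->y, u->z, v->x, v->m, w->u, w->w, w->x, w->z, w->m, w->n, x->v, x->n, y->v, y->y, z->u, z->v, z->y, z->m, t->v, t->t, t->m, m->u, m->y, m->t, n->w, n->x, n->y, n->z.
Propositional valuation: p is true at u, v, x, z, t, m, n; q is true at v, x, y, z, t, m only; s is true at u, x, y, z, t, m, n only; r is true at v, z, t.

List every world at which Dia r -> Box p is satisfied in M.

Let φ = Dia r -> Box p. Evaluate φ at each world:
  u (successors {v, y, z}): φ is false.
  v (successors {x, m}): φ is true.
  w (successors {u, w, x, z, m, n}): φ is false.
  x (successors {v, n}): φ is true.
  y (successors {v, y}): φ is false.
  z (successors {u, v, y, m}): φ is false.
  t (successors {v, t, m}): φ is true.
  m (successors {u, y, t}): φ is false.
  n (successors {w, x, y, z}): φ is false.
For instance, at v:
  At v: Dia r is false, Box p is true, so Dia r -> Box p is true.
    At v: Dia r requires r at some successor in {x, m}.
      At x: r is false.
      At m: r is false.
    So Dia r is false at v.
    At v: Box p requires p at every successor {x, m}.
      At x: p is true.
      At m: p is true.
    So Box p is true at v.
Satisfying worlds: {v, x, t}

v, x, t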